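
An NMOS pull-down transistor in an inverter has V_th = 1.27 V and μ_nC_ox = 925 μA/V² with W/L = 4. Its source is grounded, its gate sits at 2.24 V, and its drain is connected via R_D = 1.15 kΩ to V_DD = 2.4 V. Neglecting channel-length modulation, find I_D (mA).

I_D = 1.53 mA

V_GS = V_G = 2.24 V, so V_ov = 2.24 − 1.27 = 0.97 V.
k_n = μ_nC_ox · (W/L) = 3.7 mA/V².
Assume saturation: I_D = ½ k_n V_ov² = 0.5 × 3.7 × 0.97² = 1.74 mA, giving V_DS = V_DD − I_D R_D = 2.4 − 1.74 × 1.15 = 0.398 V.
But 0.398 V < V_ov = 0.97 V, so the device is actually in triode.
In triode I_D = k_n[V_ov V_DS − ½ V_DS²] and I_D = (V_DD − V_DS)/R_D. Equating: 2.13 V_DS² − 5.127 V_DS + 2.4 = 0, giving V_DS = 0.636 V (the root below V_ov).
I_D = (2.4 − 0.636) / 1.15 = 1.53 mA.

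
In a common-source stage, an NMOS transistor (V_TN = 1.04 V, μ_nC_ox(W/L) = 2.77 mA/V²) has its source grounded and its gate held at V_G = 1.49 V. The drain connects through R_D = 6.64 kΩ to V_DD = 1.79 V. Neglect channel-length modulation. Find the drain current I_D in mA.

I_D = 0.230 mA

V_GS = V_G = 1.49 V, so V_ov = 1.49 − 1.04 = 0.45 V.
Assume saturation: I_D = ½ k_n V_ov² = 0.5 × 2.77 × 0.45² = 0.28 mA, giving V_DS = V_DD − I_D R_D = 1.79 − 0.28 × 6.64 = -0.0723 V.
But -0.0723 V < V_ov = 0.45 V, so the device is actually in triode.
In triode I_D = k_n[V_ov V_DS − ½ V_DS²] and I_D = (V_DD − V_DS)/R_D. Equating: 9.2 V_DS² − 9.277 V_DS + 1.79 = 0, giving V_DS = 0.26 V (the root below V_ov).
I_D = (1.79 − 0.26) / 6.64 = 0.23 mA.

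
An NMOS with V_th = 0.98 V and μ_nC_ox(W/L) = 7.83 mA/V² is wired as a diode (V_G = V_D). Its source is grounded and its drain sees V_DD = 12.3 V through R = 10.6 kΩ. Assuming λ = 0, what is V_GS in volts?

With gate tied to drain, V_GS = V_DS ≥ V_GS − V_th, so the device is in saturation.
KCL at the drain: ½ k_n (V_GS − V_th)² = (V_DD − V_GS)/R.
Let x = V_GS − 0.98. Then 41.5 x² + x − 11.32 = 0, giving x = 0.51 V (positive root), so V_GS = 1.49 V.
I_D = (V_DD − V_GS)/R = (12.3 − 1.49) / 10.6 = 1.02 mA.

V_GS = 1.49 V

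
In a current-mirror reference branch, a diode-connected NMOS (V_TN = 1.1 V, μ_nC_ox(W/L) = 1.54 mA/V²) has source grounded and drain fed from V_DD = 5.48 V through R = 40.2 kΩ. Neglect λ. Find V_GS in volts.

V_GS = 1.46 V

With gate tied to drain, V_GS = V_DS ≥ V_GS − V_TN, so the device is in saturation.
KCL at the drain: ½ k_n (V_GS − V_TN)² = (V_DD − V_GS)/R.
Let x = V_GS − 1.1. Then 31 x² + x − 4.38 = 0, giving x = 0.36 V (positive root), so V_GS = 1.46 V.
I_D = (V_DD − V_GS)/R = (5.48 − 1.46) / 40.2 = 0.1 mA.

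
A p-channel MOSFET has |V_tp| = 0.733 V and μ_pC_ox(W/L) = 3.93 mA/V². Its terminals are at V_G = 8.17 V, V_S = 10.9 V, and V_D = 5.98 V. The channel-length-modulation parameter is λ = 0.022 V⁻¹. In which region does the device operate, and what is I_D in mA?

V_SG = V_S − V_G = 10.9 − 8.17 = 2.73 V; V_SD = V_S − V_D = 10.9 − 5.98 = 4.92 V.
V_ov = V_SG − |V_tp| = 2.73 − 0.733 = 2 V.
Since V_SD = 4.92 V ≥ V_ov = 2 V, the device is in saturation.
I_D = ½ k_p V_ov² (1 + λ V_SD) = 0.5 × 3.93 × 2² × (1 + 0.022 × 4.92) = 8.68 mA.

Saturation; I_D = 8.68 mA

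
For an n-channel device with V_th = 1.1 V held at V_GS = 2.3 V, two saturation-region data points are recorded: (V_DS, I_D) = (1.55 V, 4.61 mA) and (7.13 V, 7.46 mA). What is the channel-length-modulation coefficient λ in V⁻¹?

λ = 0.134 V⁻¹

With V_GS fixed, I_D ∝ (1 + λ V_DS) in saturation, so I_D2/I_D1 = (1 + λ V_DS2)/(1 + λ V_DS1).
7.46/4.61 = 1.618 = (1 + 7.13 λ)/(1 + 1.55 λ).
Solving: λ (I_D1 V_DS2 − I_D2 V_DS1) = I_D2 − I_D1, so λ = (7.46 − 4.61) / (4.61 × 7.13 − 7.46 × 1.55) = 2.85 / 21.3 = 0.134 V⁻¹.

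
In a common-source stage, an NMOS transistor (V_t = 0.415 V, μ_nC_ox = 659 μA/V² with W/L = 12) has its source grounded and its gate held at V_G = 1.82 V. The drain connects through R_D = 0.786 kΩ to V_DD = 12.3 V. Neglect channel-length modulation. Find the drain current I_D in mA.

I_D = 7.81 mA

V_GS = V_G = 1.82 V, so V_ov = 1.82 − 0.415 = 1.41 V.
k_n = μ_nC_ox · (W/L) = 7.908 mA/V².
Assume saturation: I_D = ½ k_n V_ov² = 0.5 × 7.908 × 1.41² = 7.81 mA, giving V_DS = V_DD − I_D R_D = 12.3 − 7.81 × 0.786 = 6.17 V.
V_DS = 6.17 V ≥ V_ov = 1.41 V, confirming saturation.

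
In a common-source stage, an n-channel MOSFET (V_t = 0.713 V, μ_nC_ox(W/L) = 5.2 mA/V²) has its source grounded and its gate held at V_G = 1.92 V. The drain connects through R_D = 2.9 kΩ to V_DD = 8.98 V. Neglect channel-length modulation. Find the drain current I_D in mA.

V_GS = V_G = 1.92 V, so V_ov = 1.92 − 0.713 = 1.21 V.
Assume saturation: I_D = ½ k_n V_ov² = 0.5 × 5.2 × 1.21² = 3.79 mA, giving V_DS = V_DD − I_D R_D = 8.98 − 3.79 × 2.9 = -2 V.
But -2 V < V_ov = 1.21 V, so the device is actually in triode.
In triode I_D = k_n[V_ov V_DS − ½ V_DS²] and I_D = (V_DD − V_DS)/R_D. Equating: 7.54 V_DS² − 19.2 V_DS + 8.98 = 0, giving V_DS = 0.617 V (the root below V_ov).
I_D = (8.98 − 0.617) / 2.9 = 2.88 mA.

I_D = 2.88 mA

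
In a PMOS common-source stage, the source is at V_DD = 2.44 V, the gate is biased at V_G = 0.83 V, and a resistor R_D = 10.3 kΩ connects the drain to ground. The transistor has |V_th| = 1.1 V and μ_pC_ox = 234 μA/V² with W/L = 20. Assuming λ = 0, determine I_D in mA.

V_SG = V_DD − V_G = 2.44 − 0.83 = 1.61 V, so V_ov = 1.61 − 1.1 = 0.51 V.
k_p = μ_pC_ox · (W/L) = 4.68 mA/V².
Assume saturation: I_D = ½ k_p V_ov² = 0.5 × 4.68 × 0.51² = 0.609 mA, giving V_SD = V_DD − I_D R_D = 2.44 − 0.609 × 10.3 = -3.83 V.
But -3.83 V < V_ov = 0.51 V, so the device is actually in triode.
In triode I_D = k_p[V_ov V_SD − ½ V_SD²] and I_D = (V_DD − V_SD)/R_D. Equating: 24.1 V_SD² − 25.58 V_SD + 2.44 = 0, giving V_SD = 0.106 V (the root below V_ov).
I_D = (2.44 − 0.106) / 10.3 = 0.227 mA.

I_D = 0.227 mA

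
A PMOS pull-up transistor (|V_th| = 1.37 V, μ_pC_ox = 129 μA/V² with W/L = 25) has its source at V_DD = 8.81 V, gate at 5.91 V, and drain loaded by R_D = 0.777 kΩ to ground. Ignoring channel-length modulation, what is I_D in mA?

V_SG = V_DD − V_G = 8.81 − 5.91 = 2.9 V, so V_ov = 2.9 − 1.37 = 1.53 V.
k_p = μ_pC_ox · (W/L) = 3.225 mA/V².
Assume saturation: I_D = ½ k_p V_ov² = 0.5 × 3.225 × 1.53² = 3.77 mA, giving V_SD = V_DD − I_D R_D = 8.81 − 3.77 × 0.777 = 5.88 V.
V_SD = 5.88 V ≥ V_ov = 1.53 V, confirming saturation.

I_D = 3.77 mA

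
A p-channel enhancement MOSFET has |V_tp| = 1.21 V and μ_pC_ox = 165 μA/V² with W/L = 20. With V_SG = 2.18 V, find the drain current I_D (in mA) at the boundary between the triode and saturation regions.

At the boundary V_SD = V_ov = V_SG − |V_tp| = 2.18 − 1.21 = 0.97 V.
k_p = μ_pC_ox · (W/L) = 3.3 mA/V².
I_D = ½ k_p V_ov² = 0.5 × 3.3 × 0.97² = 1.55 mA.

I_D = 1.55 mA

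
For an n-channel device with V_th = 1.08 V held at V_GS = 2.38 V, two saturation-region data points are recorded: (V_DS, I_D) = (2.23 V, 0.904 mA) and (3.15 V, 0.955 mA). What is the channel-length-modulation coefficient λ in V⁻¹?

With V_GS fixed, I_D ∝ (1 + λ V_DS) in saturation, so I_D2/I_D1 = (1 + λ V_DS2)/(1 + λ V_DS1).
0.955/0.904 = 1.056 = (1 + 3.15 λ)/(1 + 2.23 λ).
Solving: λ (I_D1 V_DS2 − I_D2 V_DS1) = I_D2 − I_D1, so λ = (0.955 − 0.904) / (0.904 × 3.15 − 0.955 × 2.23) = 0.051 / 0.718 = 0.071 V⁻¹.

λ = 0.0710 V⁻¹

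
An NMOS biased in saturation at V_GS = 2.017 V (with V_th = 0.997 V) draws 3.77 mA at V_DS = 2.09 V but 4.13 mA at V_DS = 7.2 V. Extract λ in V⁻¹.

With V_GS fixed, I_D ∝ (1 + λ V_DS) in saturation, so I_D2/I_D1 = (1 + λ V_DS2)/(1 + λ V_DS1).
4.13/3.77 = 1.095 = (1 + 7.2 λ)/(1 + 2.09 λ).
Solving: λ (I_D1 V_DS2 − I_D2 V_DS1) = I_D2 − I_D1, so λ = (4.13 − 3.77) / (3.77 × 7.2 − 4.13 × 2.09) = 0.36 / 18.5 = 0.0194 V⁻¹.

λ = 0.0194 V⁻¹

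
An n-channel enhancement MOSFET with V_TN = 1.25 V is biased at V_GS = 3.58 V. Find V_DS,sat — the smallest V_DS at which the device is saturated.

The boundary between triode and saturation is V_DS = V_GS − V_TN = V_ov.
V_ov = 3.58 − 1.25 = 2.33 V.

V_DS,sat = 2.33 V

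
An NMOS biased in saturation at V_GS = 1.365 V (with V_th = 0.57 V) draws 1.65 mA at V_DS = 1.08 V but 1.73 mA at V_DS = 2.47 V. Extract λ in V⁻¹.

With V_GS fixed, I_D ∝ (1 + λ V_DS) in saturation, so I_D2/I_D1 = (1 + λ V_DS2)/(1 + λ V_DS1).
1.73/1.65 = 1.048 = (1 + 2.47 λ)/(1 + 1.08 λ).
Solving: λ (I_D1 V_DS2 − I_D2 V_DS1) = I_D2 − I_D1, so λ = (1.73 − 1.65) / (1.65 × 2.47 − 1.73 × 1.08) = 0.08 / 2.21 = 0.0362 V⁻¹.

λ = 0.0362 V⁻¹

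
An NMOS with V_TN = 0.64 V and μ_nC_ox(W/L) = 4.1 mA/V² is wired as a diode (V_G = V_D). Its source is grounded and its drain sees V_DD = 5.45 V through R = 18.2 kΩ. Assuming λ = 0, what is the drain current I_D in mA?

I_D = 0.245 mA

With gate tied to drain, V_GS = V_DS ≥ V_GS − V_TN, so the device is in saturation.
KCL at the drain: ½ k_n (V_GS − V_TN)² = (V_DD − V_GS)/R.
Let x = V_GS − 0.64. Then 37.3 x² + x − 4.81 = 0, giving x = 0.346 V (positive root), so V_GS = 0.986 V.
I_D = (V_DD − V_GS)/R = (5.45 − 0.986) / 18.2 = 0.245 mA.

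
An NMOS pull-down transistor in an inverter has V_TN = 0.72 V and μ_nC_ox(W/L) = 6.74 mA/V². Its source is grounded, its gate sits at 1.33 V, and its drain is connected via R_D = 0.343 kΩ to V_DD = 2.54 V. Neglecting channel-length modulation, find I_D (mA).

I_D = 1.25 mA

V_GS = V_G = 1.33 V, so V_ov = 1.33 − 0.72 = 0.61 V.
Assume saturation: I_D = ½ k_n V_ov² = 0.5 × 6.74 × 0.61² = 1.25 mA, giving V_DS = V_DD − I_D R_D = 2.54 − 1.25 × 0.343 = 2.11 V.
V_DS = 2.11 V ≥ V_ov = 0.61 V, confirming saturation.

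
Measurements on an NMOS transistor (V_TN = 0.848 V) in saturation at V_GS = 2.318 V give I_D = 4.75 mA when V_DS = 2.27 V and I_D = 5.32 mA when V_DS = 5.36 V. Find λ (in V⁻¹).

λ = 0.0426 V⁻¹

With V_GS fixed, I_D ∝ (1 + λ V_DS) in saturation, so I_D2/I_D1 = (1 + λ V_DS2)/(1 + λ V_DS1).
5.32/4.75 = 1.12 = (1 + 5.36 λ)/(1 + 2.27 λ).
Solving: λ (I_D1 V_DS2 − I_D2 V_DS1) = I_D2 − I_D1, so λ = (5.32 − 4.75) / (4.75 × 5.36 − 5.32 × 2.27) = 0.57 / 13.4 = 0.0426 V⁻¹.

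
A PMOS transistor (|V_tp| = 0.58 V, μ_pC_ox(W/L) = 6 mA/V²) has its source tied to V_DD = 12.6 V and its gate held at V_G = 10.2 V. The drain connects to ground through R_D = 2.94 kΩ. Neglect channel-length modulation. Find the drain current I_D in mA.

V_SG = V_DD − V_G = 12.6 − 10.2 = 2.4 V, so V_ov = 2.4 − 0.58 = 1.82 V.
Assume saturation: I_D = ½ k_p V_ov² = 0.5 × 6 × 1.82² = 9.94 mA, giving V_SD = V_DD − I_D R_D = 12.6 − 9.94 × 2.94 = -16.6 V.
But -16.6 V < V_ov = 1.82 V, so the device is actually in triode.
In triode I_D = k_p[V_ov V_SD − ½ V_SD²] and I_D = (V_DD − V_SD)/R_D. Equating: 8.82 V_SD² − 33.1 V_SD + 12.6 = 0, giving V_SD = 0.43 V (the root below V_ov).
I_D = (12.6 − 0.43) / 2.94 = 4.14 mA.

I_D = 4.14 mA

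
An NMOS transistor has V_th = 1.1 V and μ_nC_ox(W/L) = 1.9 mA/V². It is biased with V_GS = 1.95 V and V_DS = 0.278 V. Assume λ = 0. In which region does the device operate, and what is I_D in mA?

V_ov = V_GS − V_th = 1.95 − 1.1 = 0.85 V.
Since V_DS = 0.278 V < V_ov = 0.85 V, the device is in the triode region.
I_D = k_n [V_ov · V_DS − ½ V_DS²] = 1.9 × [0.85 × 0.278 − 0.5 × 0.278²] = 0.376 mA.

Triode; I_D = 0.376 mA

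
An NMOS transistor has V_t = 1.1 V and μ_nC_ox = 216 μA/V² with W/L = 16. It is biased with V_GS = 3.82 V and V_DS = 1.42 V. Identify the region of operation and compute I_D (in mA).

k_n = μ_nC_ox · (W/L) = 3.456 mA/V².
V_ov = V_GS − V_t = 3.82 − 1.1 = 2.72 V.
Since V_DS = 1.42 V < V_ov = 2.72 V, the device is in the triode region.
I_D = k_n [V_ov · V_DS − ½ V_DS²] = 3.456 × [2.72 × 1.42 − 0.5 × 1.42²] = 9.86 mA.

Triode; I_D = 9.86 mA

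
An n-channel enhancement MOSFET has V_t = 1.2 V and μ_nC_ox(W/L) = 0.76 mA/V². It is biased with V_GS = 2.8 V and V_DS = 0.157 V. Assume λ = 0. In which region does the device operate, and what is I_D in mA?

Triode; I_D = 0.182 mA

V_ov = V_GS − V_t = 2.8 − 1.2 = 1.6 V.
Since V_DS = 0.157 V < V_ov = 1.6 V, the device is in the triode region.
I_D = k_n [V_ov · V_DS − ½ V_DS²] = 0.76 × [1.6 × 0.157 − 0.5 × 0.157²] = 0.182 mA.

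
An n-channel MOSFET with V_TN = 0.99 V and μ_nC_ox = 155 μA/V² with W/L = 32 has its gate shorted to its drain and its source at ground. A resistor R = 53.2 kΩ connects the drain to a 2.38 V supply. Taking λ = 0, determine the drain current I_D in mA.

I_D = 0.0243 mA

With gate tied to drain, V_GS = V_DS ≥ V_GS − V_TN, so the device is in saturation.
k_n = μ_nC_ox · (W/L) = 4.96 mA/V².
KCL at the drain: ½ k_n (V_GS − V_TN)² = (V_DD − V_GS)/R.
Let x = V_GS − 0.99. Then 132 x² + x − 1.39 = 0, giving x = 0.0989 V (positive root), so V_GS = 1.09 V.
I_D = (V_DD − V_GS)/R = (2.38 − 1.09) / 53.2 = 0.0243 mA.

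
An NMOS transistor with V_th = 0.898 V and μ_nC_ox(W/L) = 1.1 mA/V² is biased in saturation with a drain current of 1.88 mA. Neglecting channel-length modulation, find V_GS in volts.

V_GS = 2.75 V

In saturation I_D = ½ k_n (V_GS − V_th)², so V_GS − V_th = √(2 I_D / k_n) = √(2 × 1.88 / 1.1) = 1.85 V.
V_GS = 0.898 + 1.85 = 2.75 V.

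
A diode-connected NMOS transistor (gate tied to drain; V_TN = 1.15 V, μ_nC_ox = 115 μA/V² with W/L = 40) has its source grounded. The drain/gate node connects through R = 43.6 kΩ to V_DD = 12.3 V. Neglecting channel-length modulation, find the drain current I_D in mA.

With gate tied to drain, V_GS = V_DS ≥ V_GS − V_TN, so the device is in saturation.
k_n = μ_nC_ox · (W/L) = 4.6 mA/V².
KCL at the drain: ½ k_n (V_GS − V_TN)² = (V_DD − V_GS)/R.
Let x = V_GS − 1.15. Then 100 x² + x − 11.15 = 0, giving x = 0.329 V (positive root), so V_GS = 1.48 V.
I_D = (V_DD − V_GS)/R = (12.3 − 1.48) / 43.6 = 0.248 mA.

I_D = 0.248 mA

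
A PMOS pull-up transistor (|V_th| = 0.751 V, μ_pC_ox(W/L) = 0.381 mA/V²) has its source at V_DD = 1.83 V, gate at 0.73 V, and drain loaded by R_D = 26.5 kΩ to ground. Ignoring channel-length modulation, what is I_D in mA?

V_SG = V_DD − V_G = 1.83 − 0.73 = 1.1 V, so V_ov = 1.1 − 0.751 = 0.349 V.
Assume saturation: I_D = ½ k_p V_ov² = 0.5 × 0.381 × 0.349² = 0.0232 mA, giving V_SD = V_DD − I_D R_D = 1.83 − 0.0232 × 26.5 = 1.22 V.
V_SD = 1.22 V ≥ V_ov = 0.349 V, confirming saturation.

I_D = 0.0232 mA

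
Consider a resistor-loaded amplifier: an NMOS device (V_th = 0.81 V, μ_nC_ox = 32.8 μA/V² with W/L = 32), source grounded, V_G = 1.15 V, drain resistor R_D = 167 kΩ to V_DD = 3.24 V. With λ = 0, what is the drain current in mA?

V_GS = V_G = 1.15 V, so V_ov = 1.15 − 0.81 = 0.34 V.
k_n = μ_nC_ox · (W/L) = 1.05 mA/V².
Assume saturation: I_D = ½ k_n V_ov² = 0.5 × 1.05 × 0.34² = 0.0607 mA, giving V_DS = V_DD − I_D R_D = 3.24 − 0.0607 × 167 = -6.89 V.
But -6.89 V < V_ov = 0.34 V, so the device is actually in triode.
In triode I_D = k_n[V_ov V_DS − ½ V_DS²] and I_D = (V_DD − V_DS)/R_D. Equating: 87.6 V_DS² − 60.6 V_DS + 3.24 = 0, giving V_DS = 0.0584 V (the root below V_ov).
I_D = (3.24 − 0.0584) / 167 = 0.0191 mA.

I_D = 0.0191 mA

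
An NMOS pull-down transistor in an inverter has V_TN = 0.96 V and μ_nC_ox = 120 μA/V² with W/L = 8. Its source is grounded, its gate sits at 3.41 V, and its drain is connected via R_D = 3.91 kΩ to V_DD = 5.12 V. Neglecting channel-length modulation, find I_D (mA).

I_D = 1.17 mA

V_GS = V_G = 3.41 V, so V_ov = 3.41 − 0.96 = 2.45 V.
k_n = μ_nC_ox · (W/L) = 0.96 mA/V².
Assume saturation: I_D = ½ k_n V_ov² = 0.5 × 0.96 × 2.45² = 2.88 mA, giving V_DS = V_DD − I_D R_D = 5.12 − 2.88 × 3.91 = -6.15 V.
But -6.15 V < V_ov = 2.45 V, so the device is actually in triode.
In triode I_D = k_n[V_ov V_DS − ½ V_DS²] and I_D = (V_DD − V_DS)/R_D. Equating: 1.88 V_DS² − 10.2 V_DS + 5.12 = 0, giving V_DS = 0.56 V (the root below V_ov).
I_D = (5.12 − 0.56) / 3.91 = 1.17 mA.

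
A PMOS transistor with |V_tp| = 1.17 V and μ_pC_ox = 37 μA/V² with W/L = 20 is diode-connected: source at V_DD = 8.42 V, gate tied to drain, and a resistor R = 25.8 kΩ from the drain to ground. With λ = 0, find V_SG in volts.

V_SG = 1.99 V

With gate tied to drain, V_SG = V_SD ≥ V_SG − |V_tp|, so the device is in saturation.
k_p = μ_pC_ox · (W/L) = 0.74 mA/V².
KCL at the drain: ½ k_p (V_SG − |V_tp|)² = (V_DD − V_SG)/R.
Let x = V_SG − 1.17. Then 9.55 x² + x − 7.25 = 0, giving x = 0.821 V (positive root), so V_SG = 1.99 V.
I_D = (V_DD − V_SG)/R = (8.42 − 1.99) / 25.8 = 0.249 mA.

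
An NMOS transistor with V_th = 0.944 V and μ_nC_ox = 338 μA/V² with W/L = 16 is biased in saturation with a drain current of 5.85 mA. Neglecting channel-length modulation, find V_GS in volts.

k_n = μ_nC_ox · (W/L) = 5.408 mA/V².
In saturation I_D = ½ k_n (V_GS − V_th)², so V_GS − V_th = √(2 I_D / k_n) = √(2 × 5.85 / 5.408) = 1.47 V.
V_GS = 0.944 + 1.47 = 2.41 V.

V_GS = 2.41 V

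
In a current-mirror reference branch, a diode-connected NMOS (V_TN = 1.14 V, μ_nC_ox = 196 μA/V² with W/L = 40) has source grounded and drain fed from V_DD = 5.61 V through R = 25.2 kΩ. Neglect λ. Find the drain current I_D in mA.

I_D = 0.169 mA

With gate tied to drain, V_GS = V_DS ≥ V_GS − V_TN, so the device is in saturation.
k_n = μ_nC_ox · (W/L) = 7.84 mA/V².
KCL at the drain: ½ k_n (V_GS − V_TN)² = (V_DD − V_GS)/R.
Let x = V_GS − 1.14. Then 98.8 x² + x − 4.47 = 0, giving x = 0.208 V (positive root), so V_GS = 1.35 V.
I_D = (V_DD − V_GS)/R = (5.61 − 1.35) / 25.2 = 0.169 mA.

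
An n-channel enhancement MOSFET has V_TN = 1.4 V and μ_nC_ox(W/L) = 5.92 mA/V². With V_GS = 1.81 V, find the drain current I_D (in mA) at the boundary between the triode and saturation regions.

I_D = 0.498 mA

At the boundary V_DS = V_ov = V_GS − V_TN = 1.81 − 1.4 = 0.41 V.
I_D = ½ k_n V_ov² = 0.5 × 5.92 × 0.41² = 0.498 mA.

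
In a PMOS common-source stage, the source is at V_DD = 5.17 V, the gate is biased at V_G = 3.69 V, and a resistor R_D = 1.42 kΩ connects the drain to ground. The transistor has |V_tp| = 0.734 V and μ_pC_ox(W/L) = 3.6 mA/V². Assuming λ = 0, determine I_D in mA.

I_D = 1.00 mA

V_SG = V_DD − V_G = 5.17 − 3.69 = 1.48 V, so V_ov = 1.48 − 0.734 = 0.746 V.
Assume saturation: I_D = ½ k_p V_ov² = 0.5 × 3.6 × 0.746² = 1 mA, giving V_SD = V_DD − I_D R_D = 5.17 − 1 × 1.42 = 3.75 V.
V_SD = 3.75 V ≥ V_ov = 0.746 V, confirming saturation.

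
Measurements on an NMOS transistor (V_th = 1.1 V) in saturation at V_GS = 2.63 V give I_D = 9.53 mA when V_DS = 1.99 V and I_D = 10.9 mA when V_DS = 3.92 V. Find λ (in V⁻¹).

λ = 0.0874 V⁻¹

With V_GS fixed, I_D ∝ (1 + λ V_DS) in saturation, so I_D2/I_D1 = (1 + λ V_DS2)/(1 + λ V_DS1).
10.9/9.53 = 1.144 = (1 + 3.92 λ)/(1 + 1.99 λ).
Solving: λ (I_D1 V_DS2 − I_D2 V_DS1) = I_D2 − I_D1, so λ = (10.9 − 9.53) / (9.53 × 3.92 − 10.9 × 1.99) = 1.37 / 15.7 = 0.0874 V⁻¹.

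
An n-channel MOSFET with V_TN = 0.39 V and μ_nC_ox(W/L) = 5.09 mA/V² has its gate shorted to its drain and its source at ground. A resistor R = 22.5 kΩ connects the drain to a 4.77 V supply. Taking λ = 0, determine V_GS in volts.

With gate tied to drain, V_GS = V_DS ≥ V_GS − V_TN, so the device is in saturation.
KCL at the drain: ½ k_n (V_GS − V_TN)² = (V_DD − V_GS)/R.
Let x = V_GS − 0.39. Then 57.3 x² + x − 4.38 = 0, giving x = 0.268 V (positive root), so V_GS = 0.658 V.
I_D = (V_DD − V_GS)/R = (4.77 − 0.658) / 22.5 = 0.183 mA.

V_GS = 0.658 V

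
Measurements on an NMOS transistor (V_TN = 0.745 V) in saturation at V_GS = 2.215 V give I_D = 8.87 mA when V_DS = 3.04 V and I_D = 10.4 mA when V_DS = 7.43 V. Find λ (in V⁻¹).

λ = 0.0446 V⁻¹

With V_GS fixed, I_D ∝ (1 + λ V_DS) in saturation, so I_D2/I_D1 = (1 + λ V_DS2)/(1 + λ V_DS1).
10.4/8.87 = 1.172 = (1 + 7.43 λ)/(1 + 3.04 λ).
Solving: λ (I_D1 V_DS2 − I_D2 V_DS1) = I_D2 − I_D1, so λ = (10.4 − 8.87) / (8.87 × 7.43 − 10.4 × 3.04) = 1.53 / 34.3 = 0.0446 V⁻¹.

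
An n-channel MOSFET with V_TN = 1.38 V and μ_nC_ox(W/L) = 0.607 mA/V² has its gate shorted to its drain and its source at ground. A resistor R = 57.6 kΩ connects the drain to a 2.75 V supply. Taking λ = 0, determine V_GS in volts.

V_GS = 1.63 V

With gate tied to drain, V_GS = V_DS ≥ V_GS − V_TN, so the device is in saturation.
KCL at the drain: ½ k_n (V_GS − V_TN)² = (V_DD − V_GS)/R.
Let x = V_GS − 1.38. Then 17.5 x² + x − 1.37 = 0, giving x = 0.253 V (positive root), so V_GS = 1.63 V.
I_D = (V_DD − V_GS)/R = (2.75 − 1.63) / 57.6 = 0.0194 mA.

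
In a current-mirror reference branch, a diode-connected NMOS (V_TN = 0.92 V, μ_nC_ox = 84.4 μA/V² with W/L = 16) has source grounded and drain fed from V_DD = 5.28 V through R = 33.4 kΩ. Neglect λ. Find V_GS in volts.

V_GS = 1.34 V

With gate tied to drain, V_GS = V_DS ≥ V_GS − V_TN, so the device is in saturation.
k_n = μ_nC_ox · (W/L) = 1.35 mA/V².
KCL at the drain: ½ k_n (V_GS − V_TN)² = (V_DD − V_GS)/R.
Let x = V_GS − 0.92. Then 22.6 x² + x − 4.36 = 0, giving x = 0.418 V (positive root), so V_GS = 1.34 V.
I_D = (V_DD − V_GS)/R = (5.28 − 1.34) / 33.4 = 0.118 mA.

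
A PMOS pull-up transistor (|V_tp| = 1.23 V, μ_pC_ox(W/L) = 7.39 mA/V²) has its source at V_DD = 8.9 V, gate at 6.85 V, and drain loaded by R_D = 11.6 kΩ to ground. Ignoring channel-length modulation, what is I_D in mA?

I_D = 0.756 mA

V_SG = V_DD − V_G = 8.9 − 6.85 = 2.05 V, so V_ov = 2.05 − 1.23 = 0.82 V.
Assume saturation: I_D = ½ k_p V_ov² = 0.5 × 7.39 × 0.82² = 2.48 mA, giving V_SD = V_DD − I_D R_D = 8.9 − 2.48 × 11.6 = -19.9 V.
But -19.9 V < V_ov = 0.82 V, so the device is actually in triode.
In triode I_D = k_p[V_ov V_SD − ½ V_SD²] and I_D = (V_DD − V_SD)/R_D. Equating: 42.9 V_SD² − 71.29 V_SD + 8.9 = 0, giving V_SD = 0.136 V (the root below V_ov).
I_D = (8.9 − 0.136) / 11.6 = 0.756 mA.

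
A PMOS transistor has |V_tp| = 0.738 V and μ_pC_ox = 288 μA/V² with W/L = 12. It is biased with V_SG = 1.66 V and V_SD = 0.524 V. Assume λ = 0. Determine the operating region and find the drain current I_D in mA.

Triode; I_D = 1.20 mA

k_p = μ_pC_ox · (W/L) = 3.456 mA/V².
V_ov = V_SG − |V_tp| = 1.66 − 0.738 = 0.922 V.
Since V_SD = 0.524 V < V_ov = 0.922 V, the device is in the triode region.
I_D = k_p [V_ov · V_SD − ½ V_SD²] = 3.456 × [0.922 × 0.524 − 0.5 × 0.524²] = 1.2 mA.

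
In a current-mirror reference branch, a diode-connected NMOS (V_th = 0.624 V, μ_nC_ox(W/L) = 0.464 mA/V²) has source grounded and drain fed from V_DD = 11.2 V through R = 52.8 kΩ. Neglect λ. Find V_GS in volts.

V_GS = 1.51 V

With gate tied to drain, V_GS = V_DS ≥ V_GS − V_th, so the device is in saturation.
KCL at the drain: ½ k_n (V_GS − V_th)² = (V_DD − V_GS)/R.
Let x = V_GS − 0.624. Then 12.2 x² + x − 10.58 = 0, giving x = 0.889 V (positive root), so V_GS = 1.51 V.
I_D = (V_DD − V_GS)/R = (11.2 − 1.51) / 52.8 = 0.183 mA.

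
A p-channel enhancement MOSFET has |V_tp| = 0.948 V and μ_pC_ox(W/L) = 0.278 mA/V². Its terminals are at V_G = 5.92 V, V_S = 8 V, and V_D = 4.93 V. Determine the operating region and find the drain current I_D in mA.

V_SG = V_S − V_G = 8 − 5.92 = 2.08 V; V_SD = V_S − V_D = 8 − 4.93 = 3.07 V.
V_ov = V_SG − |V_tp| = 2.08 − 0.948 = 1.13 V.
Since V_SD = 3.07 V ≥ V_ov = 1.13 V, the device is in saturation.
I_D = ½ k_p V_ov² = 0.5 × 0.278 × 1.13² = 0.178 mA.

Saturation; I_D = 0.178 mA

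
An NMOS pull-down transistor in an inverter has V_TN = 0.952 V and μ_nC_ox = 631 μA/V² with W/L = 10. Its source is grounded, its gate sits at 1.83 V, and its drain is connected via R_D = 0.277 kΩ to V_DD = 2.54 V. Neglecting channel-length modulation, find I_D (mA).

I_D = 2.43 mA

V_GS = V_G = 1.83 V, so V_ov = 1.83 − 0.952 = 0.878 V.
k_n = μ_nC_ox · (W/L) = 6.31 mA/V².
Assume saturation: I_D = ½ k_n V_ov² = 0.5 × 6.31 × 0.878² = 2.43 mA, giving V_DS = V_DD − I_D R_D = 2.54 − 2.43 × 0.277 = 1.87 V.
V_DS = 1.87 V ≥ V_ov = 0.878 V, confirming saturation.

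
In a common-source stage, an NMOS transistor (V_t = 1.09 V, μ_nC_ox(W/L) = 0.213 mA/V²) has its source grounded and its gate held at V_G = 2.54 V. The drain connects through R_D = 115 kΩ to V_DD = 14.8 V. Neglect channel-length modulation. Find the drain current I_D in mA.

I_D = 0.124 mA

V_GS = V_G = 2.54 V, so V_ov = 2.54 − 1.09 = 1.45 V.
Assume saturation: I_D = ½ k_n V_ov² = 0.5 × 0.213 × 1.45² = 0.224 mA, giving V_DS = V_DD − I_D R_D = 14.8 − 0.224 × 115 = -11 V.
But -11 V < V_ov = 1.45 V, so the device is actually in triode.
In triode I_D = k_n[V_ov V_DS − ½ V_DS²] and I_D = (V_DD − V_DS)/R_D. Equating: 12.2 V_DS² − 36.52 V_DS + 14.8 = 0, giving V_DS = 0.484 V (the root below V_ov).
I_D = (14.8 − 0.484) / 115 = 0.124 mA.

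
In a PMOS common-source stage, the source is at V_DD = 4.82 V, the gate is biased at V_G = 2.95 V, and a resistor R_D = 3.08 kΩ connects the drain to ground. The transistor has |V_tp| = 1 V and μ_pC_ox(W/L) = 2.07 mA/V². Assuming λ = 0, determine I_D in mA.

V_SG = V_DD − V_G = 4.82 − 2.95 = 1.87 V, so V_ov = 1.87 − 1 = 0.87 V.
Assume saturation: I_D = ½ k_p V_ov² = 0.5 × 2.07 × 0.87² = 0.783 mA, giving V_SD = V_DD − I_D R_D = 4.82 − 0.783 × 3.08 = 2.41 V.
V_SD = 2.41 V ≥ V_ov = 0.87 V, confirming saturation.

I_D = 0.783 mA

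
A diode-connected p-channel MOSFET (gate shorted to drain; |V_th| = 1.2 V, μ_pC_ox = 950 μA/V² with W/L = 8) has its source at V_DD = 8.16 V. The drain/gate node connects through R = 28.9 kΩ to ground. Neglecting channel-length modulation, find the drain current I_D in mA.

With gate tied to drain, V_SG = V_SD ≥ V_SG − |V_th|, so the device is in saturation.
k_p = μ_pC_ox · (W/L) = 7.6 mA/V².
KCL at the drain: ½ k_p (V_SG − |V_th|)² = (V_DD − V_SG)/R.
Let x = V_SG − 1.2. Then 110 x² + x − 6.96 = 0, giving x = 0.247 V (positive root), so V_SG = 1.45 V.
I_D = (V_DD − V_SG)/R = (8.16 − 1.45) / 28.9 = 0.232 mA.

I_D = 0.232 mA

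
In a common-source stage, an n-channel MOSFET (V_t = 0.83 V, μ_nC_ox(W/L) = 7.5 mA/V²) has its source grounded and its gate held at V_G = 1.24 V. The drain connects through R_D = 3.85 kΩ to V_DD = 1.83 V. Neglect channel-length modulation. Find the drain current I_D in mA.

V_GS = V_G = 1.24 V, so V_ov = 1.24 − 0.83 = 0.41 V.
Assume saturation: I_D = ½ k_n V_ov² = 0.5 × 7.5 × 0.41² = 0.63 mA, giving V_DS = V_DD − I_D R_D = 1.83 − 0.63 × 3.85 = -0.597 V.
But -0.597 V < V_ov = 0.41 V, so the device is actually in triode.
In triode I_D = k_n[V_ov V_DS − ½ V_DS²] and I_D = (V_DD − V_DS)/R_D. Equating: 14.4 V_DS² − 12.84 V_DS + 1.83 = 0, giving V_DS = 0.178 V (the root below V_ov).
I_D = (1.83 − 0.178) / 3.85 = 0.429 mA.

I_D = 0.429 mA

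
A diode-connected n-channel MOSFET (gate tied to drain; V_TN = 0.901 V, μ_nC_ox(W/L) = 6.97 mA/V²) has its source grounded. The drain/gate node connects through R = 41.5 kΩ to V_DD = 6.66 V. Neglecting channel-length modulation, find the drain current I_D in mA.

I_D = 0.134 mA

With gate tied to drain, V_GS = V_DS ≥ V_GS − V_TN, so the device is in saturation.
KCL at the drain: ½ k_n (V_GS − V_TN)² = (V_DD − V_GS)/R.
Let x = V_GS − 0.901. Then 145 x² + x − 5.759 = 0, giving x = 0.196 V (positive root), so V_GS = 1.1 V.
I_D = (V_DD − V_GS)/R = (6.66 − 1.1) / 41.5 = 0.134 mA.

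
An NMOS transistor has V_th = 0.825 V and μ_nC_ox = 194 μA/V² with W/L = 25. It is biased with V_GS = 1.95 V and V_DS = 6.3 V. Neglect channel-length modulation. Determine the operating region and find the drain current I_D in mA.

k_n = μ_nC_ox · (W/L) = 4.85 mA/V².
V_ov = V_GS − V_th = 1.95 − 0.825 = 1.12 V.
Since V_DS = 6.3 V ≥ V_ov = 1.12 V, the device is in saturation.
I_D = ½ k_n V_ov² = 0.5 × 4.85 × 1.12² = 3.07 mA.

Saturation; I_D = 3.07 mA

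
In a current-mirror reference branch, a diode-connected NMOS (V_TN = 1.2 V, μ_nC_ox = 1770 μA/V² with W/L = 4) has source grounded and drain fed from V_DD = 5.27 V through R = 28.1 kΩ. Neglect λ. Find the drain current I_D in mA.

I_D = 0.138 mA

With gate tied to drain, V_GS = V_DS ≥ V_GS − V_TN, so the device is in saturation.
k_n = μ_nC_ox · (W/L) = 7.08 mA/V².
KCL at the drain: ½ k_n (V_GS − V_TN)² = (V_DD − V_GS)/R.
Let x = V_GS − 1.2. Then 99.5 x² + x − 4.07 = 0, giving x = 0.197 V (positive root), so V_GS = 1.4 V.
I_D = (V_DD − V_GS)/R = (5.27 − 1.4) / 28.1 = 0.138 mA.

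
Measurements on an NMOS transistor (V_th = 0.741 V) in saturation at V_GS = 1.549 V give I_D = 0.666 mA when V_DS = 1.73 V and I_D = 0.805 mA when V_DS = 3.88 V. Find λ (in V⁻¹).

With V_GS fixed, I_D ∝ (1 + λ V_DS) in saturation, so I_D2/I_D1 = (1 + λ V_DS2)/(1 + λ V_DS1).
0.805/0.666 = 1.209 = (1 + 3.88 λ)/(1 + 1.73 λ).
Solving: λ (I_D1 V_DS2 − I_D2 V_DS1) = I_D2 − I_D1, so λ = (0.805 − 0.666) / (0.666 × 3.88 − 0.805 × 1.73) = 0.139 / 1.19 = 0.117 V⁻¹.

λ = 0.117 V⁻¹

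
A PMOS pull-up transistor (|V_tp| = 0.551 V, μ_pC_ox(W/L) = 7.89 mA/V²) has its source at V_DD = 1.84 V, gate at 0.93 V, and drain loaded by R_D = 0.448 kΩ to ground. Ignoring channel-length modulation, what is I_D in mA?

I_D = 0.508 mA

V_SG = V_DD − V_G = 1.84 − 0.93 = 0.91 V, so V_ov = 0.91 − 0.551 = 0.359 V.
Assume saturation: I_D = ½ k_p V_ov² = 0.5 × 7.89 × 0.359² = 0.508 mA, giving V_SD = V_DD − I_D R_D = 1.84 − 0.508 × 0.448 = 1.61 V.
V_SD = 1.61 V ≥ V_ov = 0.359 V, confirming saturation.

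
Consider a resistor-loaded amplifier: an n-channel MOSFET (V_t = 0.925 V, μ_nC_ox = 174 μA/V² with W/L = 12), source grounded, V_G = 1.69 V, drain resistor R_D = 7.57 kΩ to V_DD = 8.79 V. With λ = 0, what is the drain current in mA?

I_D = 0.611 mA

V_GS = V_G = 1.69 V, so V_ov = 1.69 − 0.925 = 0.765 V.
k_n = μ_nC_ox · (W/L) = 2.088 mA/V².
Assume saturation: I_D = ½ k_n V_ov² = 0.5 × 2.088 × 0.765² = 0.611 mA, giving V_DS = V_DD − I_D R_D = 8.79 − 0.611 × 7.57 = 4.16 V.
V_DS = 4.16 V ≥ V_ov = 0.765 V, confirming saturation.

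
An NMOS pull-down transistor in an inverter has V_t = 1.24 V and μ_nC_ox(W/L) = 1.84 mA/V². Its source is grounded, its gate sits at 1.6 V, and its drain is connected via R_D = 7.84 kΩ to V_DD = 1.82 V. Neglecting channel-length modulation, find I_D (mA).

I_D = 0.119 mA

V_GS = V_G = 1.6 V, so V_ov = 1.6 − 1.24 = 0.36 V.
Assume saturation: I_D = ½ k_n V_ov² = 0.5 × 1.84 × 0.36² = 0.119 mA, giving V_DS = V_DD − I_D R_D = 1.82 − 0.119 × 7.84 = 0.885 V.
V_DS = 0.885 V ≥ V_ov = 0.36 V, confirming saturation.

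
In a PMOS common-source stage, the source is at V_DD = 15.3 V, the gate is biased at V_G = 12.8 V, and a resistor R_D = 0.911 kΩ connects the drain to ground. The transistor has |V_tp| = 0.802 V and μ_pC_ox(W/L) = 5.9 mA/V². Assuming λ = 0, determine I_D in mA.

I_D = 8.51 mA

V_SG = V_DD − V_G = 15.3 − 12.8 = 2.5 V, so V_ov = 2.5 − 0.802 = 1.7 V.
Assume saturation: I_D = ½ k_p V_ov² = 0.5 × 5.9 × 1.7² = 8.51 mA, giving V_SD = V_DD − I_D R_D = 15.3 − 8.51 × 0.911 = 7.55 V.
V_SD = 7.55 V ≥ V_ov = 1.7 V, confirming saturation.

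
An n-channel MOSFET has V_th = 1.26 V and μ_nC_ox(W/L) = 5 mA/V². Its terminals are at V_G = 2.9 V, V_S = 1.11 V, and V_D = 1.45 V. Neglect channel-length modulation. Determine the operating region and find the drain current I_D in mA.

Triode; I_D = 0.612 mA

V_GS = V_G − V_S = 2.9 − 1.11 = 1.79 V; V_DS = V_D − V_S = 1.45 − 1.11 = 0.34 V.
V_ov = V_GS − V_th = 1.79 − 1.26 = 0.53 V.
Since V_DS = 0.34 V < V_ov = 0.53 V, the device is in the triode region.
I_D = k_n [V_ov · V_DS − ½ V_DS²] = 5 × [0.53 × 0.34 − 0.5 × 0.34²] = 0.612 mA.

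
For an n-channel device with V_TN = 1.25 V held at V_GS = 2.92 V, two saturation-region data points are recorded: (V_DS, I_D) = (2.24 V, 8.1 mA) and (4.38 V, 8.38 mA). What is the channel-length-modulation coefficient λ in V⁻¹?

λ = 0.0168 V⁻¹

With V_GS fixed, I_D ∝ (1 + λ V_DS) in saturation, so I_D2/I_D1 = (1 + λ V_DS2)/(1 + λ V_DS1).
8.38/8.1 = 1.035 = (1 + 4.38 λ)/(1 + 2.24 λ).
Solving: λ (I_D1 V_DS2 − I_D2 V_DS1) = I_D2 − I_D1, so λ = (8.38 − 8.1) / (8.1 × 4.38 − 8.38 × 2.24) = 0.28 / 16.7 = 0.0168 V⁻¹.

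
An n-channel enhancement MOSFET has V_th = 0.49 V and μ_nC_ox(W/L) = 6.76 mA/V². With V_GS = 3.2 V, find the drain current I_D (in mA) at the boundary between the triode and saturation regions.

I_D = 24.8 mA

At the boundary V_DS = V_ov = V_GS − V_th = 3.2 − 0.49 = 2.71 V.
I_D = ½ k_n V_ov² = 0.5 × 6.76 × 2.71² = 24.8 mA.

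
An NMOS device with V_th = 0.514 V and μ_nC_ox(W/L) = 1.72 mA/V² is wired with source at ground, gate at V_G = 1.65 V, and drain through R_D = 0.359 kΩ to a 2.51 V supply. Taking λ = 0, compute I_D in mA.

I_D = 1.11 mA

V_GS = V_G = 1.65 V, so V_ov = 1.65 − 0.514 = 1.14 V.
Assume saturation: I_D = ½ k_n V_ov² = 0.5 × 1.72 × 1.14² = 1.11 mA, giving V_DS = V_DD − I_D R_D = 2.51 − 1.11 × 0.359 = 2.11 V.
V_DS = 2.11 V ≥ V_ov = 1.14 V, confirming saturation.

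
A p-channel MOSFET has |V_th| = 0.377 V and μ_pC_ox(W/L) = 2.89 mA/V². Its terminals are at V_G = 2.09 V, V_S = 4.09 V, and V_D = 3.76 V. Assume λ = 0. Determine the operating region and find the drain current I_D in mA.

V_SG = V_S − V_G = 4.09 − 2.09 = 2 V; V_SD = V_S − V_D = 4.09 − 3.76 = 0.33 V.
V_ov = V_SG − |V_th| = 2 − 0.377 = 1.62 V.
Since V_SD = 0.33 V < V_ov = 1.62 V, the device is in the triode region.
I_D = k_p [V_ov · V_SD − ½ V_SD²] = 2.89 × [1.62 × 0.33 − 0.5 × 0.33²] = 1.39 mA.

Triode; I_D = 1.39 mA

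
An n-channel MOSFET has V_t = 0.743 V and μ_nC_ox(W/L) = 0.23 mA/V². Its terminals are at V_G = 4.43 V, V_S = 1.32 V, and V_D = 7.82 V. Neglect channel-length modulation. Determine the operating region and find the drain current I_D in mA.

V_GS = V_G − V_S = 4.43 − 1.32 = 3.11 V; V_DS = V_D − V_S = 7.82 − 1.32 = 6.5 V.
V_ov = V_GS − V_t = 3.11 − 0.743 = 2.37 V.
Since V_DS = 6.5 V ≥ V_ov = 2.37 V, the device is in saturation.
I_D = ½ k_n V_ov² = 0.5 × 0.23 × 2.37² = 0.644 mA.

Saturation; I_D = 0.644 mA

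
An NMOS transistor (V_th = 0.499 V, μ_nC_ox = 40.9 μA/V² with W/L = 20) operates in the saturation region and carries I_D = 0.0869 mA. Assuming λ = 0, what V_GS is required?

V_GS = 0.960 V

k_n = μ_nC_ox · (W/L) = 0.818 mA/V².
In saturation I_D = ½ k_n (V_GS − V_th)², so V_GS − V_th = √(2 I_D / k_n) = √(2 × 0.0869 / 0.818) = 0.461 V.
V_GS = 0.499 + 0.461 = 0.96 V.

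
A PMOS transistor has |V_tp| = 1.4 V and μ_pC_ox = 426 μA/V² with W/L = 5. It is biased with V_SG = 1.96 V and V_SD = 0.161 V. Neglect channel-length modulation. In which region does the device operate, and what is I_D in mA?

k_p = μ_pC_ox · (W/L) = 2.13 mA/V².
V_ov = V_SG − |V_tp| = 1.96 − 1.4 = 0.56 V.
Since V_SD = 0.161 V < V_ov = 0.56 V, the device is in the triode region.
I_D = k_p [V_ov · V_SD − ½ V_SD²] = 2.13 × [0.56 × 0.161 − 0.5 × 0.161²] = 0.164 mA.

Triode; I_D = 0.164 mA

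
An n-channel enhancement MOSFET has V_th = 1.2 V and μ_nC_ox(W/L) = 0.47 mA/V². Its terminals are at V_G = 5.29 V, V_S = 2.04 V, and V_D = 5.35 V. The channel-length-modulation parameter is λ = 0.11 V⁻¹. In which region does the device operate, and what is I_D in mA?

V_GS = V_G − V_S = 5.29 − 2.04 = 3.25 V; V_DS = V_D − V_S = 5.35 − 2.04 = 3.31 V.
V_ov = V_GS − V_th = 3.25 − 1.2 = 2.05 V.
Since V_DS = 3.31 V ≥ V_ov = 2.05 V, the device is in saturation.
I_D = ½ k_n V_ov² (1 + λ V_DS) = 0.5 × 0.47 × 2.05² × (1 + 0.11 × 3.31) = 1.35 mA.

Saturation; I_D = 1.35 mA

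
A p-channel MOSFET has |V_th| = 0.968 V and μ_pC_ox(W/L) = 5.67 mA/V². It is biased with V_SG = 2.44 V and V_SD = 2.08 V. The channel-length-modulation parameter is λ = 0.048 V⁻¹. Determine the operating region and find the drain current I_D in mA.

Saturation; I_D = 6.76 mA

V_ov = V_SG − |V_th| = 2.44 − 0.968 = 1.47 V.
Since V_SD = 2.08 V ≥ V_ov = 1.47 V, the device is in saturation.
I_D = ½ k_p V_ov² (1 + λ V_SD) = 0.5 × 5.67 × 1.47² × (1 + 0.048 × 2.08) = 6.76 mA.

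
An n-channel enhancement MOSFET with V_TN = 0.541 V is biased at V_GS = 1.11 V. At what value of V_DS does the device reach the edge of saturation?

V_DS,sat = 0.569 V

The boundary between triode and saturation is V_DS = V_GS − V_TN = V_ov.
V_ov = 1.11 − 0.541 = 0.569 V.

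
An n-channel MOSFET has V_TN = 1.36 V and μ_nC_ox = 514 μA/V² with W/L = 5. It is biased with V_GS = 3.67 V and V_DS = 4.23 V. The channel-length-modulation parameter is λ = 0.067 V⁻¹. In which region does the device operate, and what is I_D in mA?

Saturation; I_D = 8.80 mA

k_n = μ_nC_ox · (W/L) = 2.57 mA/V².
V_ov = V_GS − V_TN = 3.67 − 1.36 = 2.31 V.
Since V_DS = 4.23 V ≥ V_ov = 2.31 V, the device is in saturation.
I_D = ½ k_n V_ov² (1 + λ V_DS) = 0.5 × 2.57 × 2.31² × (1 + 0.067 × 4.23) = 8.8 mA.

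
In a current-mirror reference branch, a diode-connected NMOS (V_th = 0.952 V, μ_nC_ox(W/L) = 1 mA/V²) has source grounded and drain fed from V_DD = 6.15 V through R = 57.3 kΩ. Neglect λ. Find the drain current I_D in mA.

With gate tied to drain, V_GS = V_DS ≥ V_GS − V_th, so the device is in saturation.
KCL at the drain: ½ k_n (V_GS − V_th)² = (V_DD − V_GS)/R.
Let x = V_GS − 0.952. Then 28.6 x² + x − 5.198 = 0, giving x = 0.409 V (positive root), so V_GS = 1.36 V.
I_D = (V_DD − V_GS)/R = (6.15 − 1.36) / 57.3 = 0.0836 mA.

I_D = 0.0836 mA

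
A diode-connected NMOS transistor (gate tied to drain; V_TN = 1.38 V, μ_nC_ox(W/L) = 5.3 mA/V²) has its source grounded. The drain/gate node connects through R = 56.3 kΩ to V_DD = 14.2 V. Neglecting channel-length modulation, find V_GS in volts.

V_GS = 1.67 V

With gate tied to drain, V_GS = V_DS ≥ V_GS − V_TN, so the device is in saturation.
KCL at the drain: ½ k_n (V_GS − V_TN)² = (V_DD − V_GS)/R.
Let x = V_GS − 1.38. Then 149 x² + x − 12.82 = 0, giving x = 0.29 V (positive root), so V_GS = 1.67 V.
I_D = (V_DD − V_GS)/R = (14.2 − 1.67) / 56.3 = 0.223 mA.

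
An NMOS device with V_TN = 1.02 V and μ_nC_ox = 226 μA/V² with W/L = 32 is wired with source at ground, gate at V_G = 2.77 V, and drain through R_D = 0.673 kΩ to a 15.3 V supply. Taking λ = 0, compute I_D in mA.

I_D = 11.1 mA

V_GS = V_G = 2.77 V, so V_ov = 2.77 − 1.02 = 1.75 V.
k_n = μ_nC_ox · (W/L) = 7.232 mA/V².
Assume saturation: I_D = ½ k_n V_ov² = 0.5 × 7.232 × 1.75² = 11.1 mA, giving V_DS = V_DD − I_D R_D = 15.3 − 11.1 × 0.673 = 7.85 V.
V_DS = 7.85 V ≥ V_ov = 1.75 V, confirming saturation.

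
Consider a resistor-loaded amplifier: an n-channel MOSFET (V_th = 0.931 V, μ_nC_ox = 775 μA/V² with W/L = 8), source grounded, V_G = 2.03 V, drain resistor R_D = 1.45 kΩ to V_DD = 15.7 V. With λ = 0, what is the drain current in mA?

V_GS = V_G = 2.03 V, so V_ov = 2.03 − 0.931 = 1.1 V.
k_n = μ_nC_ox · (W/L) = 6.2 mA/V².
Assume saturation: I_D = ½ k_n V_ov² = 0.5 × 6.2 × 1.1² = 3.74 mA, giving V_DS = V_DD − I_D R_D = 15.7 − 3.74 × 1.45 = 10.3 V.
V_DS = 10.3 V ≥ V_ov = 1.1 V, confirming saturation.

I_D = 3.74 mA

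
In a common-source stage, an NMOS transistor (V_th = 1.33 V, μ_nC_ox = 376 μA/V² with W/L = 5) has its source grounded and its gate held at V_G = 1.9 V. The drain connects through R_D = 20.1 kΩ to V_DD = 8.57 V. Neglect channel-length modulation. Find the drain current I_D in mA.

V_GS = V_G = 1.9 V, so V_ov = 1.9 − 1.33 = 0.57 V.
k_n = μ_nC_ox · (W/L) = 1.88 mA/V².
Assume saturation: I_D = ½ k_n V_ov² = 0.5 × 1.88 × 0.57² = 0.305 mA, giving V_DS = V_DD − I_D R_D = 8.57 − 0.305 × 20.1 = 2.43 V.
V_DS = 2.43 V ≥ V_ov = 0.57 V, confirming saturation.

I_D = 0.305 mA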